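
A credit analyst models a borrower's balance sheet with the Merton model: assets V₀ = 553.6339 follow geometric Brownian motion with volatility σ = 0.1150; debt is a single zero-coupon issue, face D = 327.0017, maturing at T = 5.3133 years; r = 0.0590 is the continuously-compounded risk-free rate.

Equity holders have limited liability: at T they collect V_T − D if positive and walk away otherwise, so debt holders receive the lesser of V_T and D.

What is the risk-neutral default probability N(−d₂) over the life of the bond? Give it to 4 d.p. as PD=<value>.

d₁ = [ln(V₀/D) + (r + σ²/2)T] / (σ√T)
   = [ln(553.6339/327.0017) + (0.0590 + 0.5·0.1150²)·5.3133] / (0.1150·√5.3133)
   = [0.526538 + 0.348619] / 0.265082 = 3.301460
d₂ = d₁ − σ√T = 3.301460 − 0.265082 = 3.036378
risk-neutral PD = N(−d₂) = N(-3.036378) = 0.001197

PD=0.0012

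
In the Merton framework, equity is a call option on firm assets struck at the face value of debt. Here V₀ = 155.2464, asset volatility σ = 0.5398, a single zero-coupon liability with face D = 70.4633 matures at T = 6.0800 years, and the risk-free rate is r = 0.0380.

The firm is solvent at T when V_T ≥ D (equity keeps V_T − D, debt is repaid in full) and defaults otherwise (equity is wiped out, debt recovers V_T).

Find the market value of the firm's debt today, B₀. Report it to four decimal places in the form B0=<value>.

B0=42.0227

d₁ = [ln(V₀/D) + (r + σ²/2)T] / (σ√T)
   = [ln(155.2464/70.4633) + (0.0380 + 0.5·0.5398²)·6.0800] / (0.5398·√6.0800)
   = [0.789922 + 1.116847] / 1.331020 = 1.432562
d₂ = d₁ − σ√T = 1.432562 − 1.331020 = 0.101542
N(d₁) = 0.924008,  N(d₂) = 0.540440,  e^(−rT) = 0.793708
E₀ = V₀·N(d₁) − D·e^(−rT)·N(d₂)
   = 155.2464·0.924008 − 70.4633·0.793708·0.540440 = 113.223671
B₀ = V₀ − E₀ = 155.2464 − 113.223671 = 42.022729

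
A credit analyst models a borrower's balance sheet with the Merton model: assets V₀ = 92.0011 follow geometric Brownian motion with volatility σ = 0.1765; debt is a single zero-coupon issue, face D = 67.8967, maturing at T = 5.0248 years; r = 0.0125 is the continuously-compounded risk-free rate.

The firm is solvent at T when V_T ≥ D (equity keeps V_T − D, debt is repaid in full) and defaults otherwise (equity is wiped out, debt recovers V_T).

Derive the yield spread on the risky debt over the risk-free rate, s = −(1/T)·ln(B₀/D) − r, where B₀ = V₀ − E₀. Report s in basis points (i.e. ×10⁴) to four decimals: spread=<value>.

spread=91.4164

d₁ = [ln(V₀/D) + (r + σ²/2)T] / (σ√T)
   = [ln(92.0011/67.8967) + (0.0125 + 0.5·0.1765²)·5.0248] / (0.1765·√5.0248)
   = [0.303813 + 0.141077] / 0.395644 = 1.124472
d₂ = d₁ − σ√T = 1.124472 − 0.395644 = 0.728828
N(d₁) = 0.869594,  N(d₂) = 0.766947,  e^(−rT) = 0.939122
E₀ = V₀·N(d₁) − D·e^(−rT)·N(d₂)
   = 92.0011·0.869594 − 67.8967·0.939122·0.766947 = 31.100531
B₀ = V₀ − E₀ = 92.0011 − 31.100531 = 60.900569
spread = −(1/T)·ln(B₀/D) − r = −(1/5.0248)·ln(60.900569/67.8967) − 0.0125 = 0.00914164
in basis points: 0.00914164 × 10⁴ = 91.4164 bp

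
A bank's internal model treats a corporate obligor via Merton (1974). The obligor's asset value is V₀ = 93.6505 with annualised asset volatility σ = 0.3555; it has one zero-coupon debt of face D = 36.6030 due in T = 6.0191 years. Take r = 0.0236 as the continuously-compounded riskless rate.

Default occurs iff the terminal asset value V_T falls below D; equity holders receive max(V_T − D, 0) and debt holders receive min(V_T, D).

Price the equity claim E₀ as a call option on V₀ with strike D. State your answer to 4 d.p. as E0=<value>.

E0=64.1978

d₁ = [ln(V₀/D) + (r + σ²/2)T] / (σ√T)
   = [ln(93.6505/36.6030) + (0.0236 + 0.5·0.3555²)·6.0191] / (0.3555·√6.0191)
   = [0.939440 + 0.522398] / 0.872179 = 1.676077
d₂ = d₁ − σ√T = 1.676077 − 0.872179 = 0.803898
N(d₁) = 0.953138,  N(d₂) = 0.789272,  e^(−rT) = 0.867577
E₀ = V₀·N(d₁) − D·e^(−rT)·N(d₂)
   = 93.6505·0.953138 − 36.6030·0.867577·0.789272 = 64.197820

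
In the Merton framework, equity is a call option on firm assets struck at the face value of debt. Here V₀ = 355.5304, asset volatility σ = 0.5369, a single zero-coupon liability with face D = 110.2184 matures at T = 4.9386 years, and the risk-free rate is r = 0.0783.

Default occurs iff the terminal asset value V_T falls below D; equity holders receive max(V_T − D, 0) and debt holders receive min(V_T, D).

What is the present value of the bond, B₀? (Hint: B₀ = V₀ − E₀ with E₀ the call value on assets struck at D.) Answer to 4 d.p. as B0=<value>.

d₁ = [ln(V₀/D) + (r + σ²/2)T] / (σ√T)
   = [ln(355.5304/110.2184) + (0.0783 + 0.5·0.5369²)·4.9386] / (0.5369·√4.9386)
   = [1.171147 + 1.098497] / 1.193151 = 1.902227
d₂ = d₁ − σ√T = 1.902227 − 1.193151 = 0.709076
N(d₁) = 0.971429,  N(d₂) = 0.760861,  e^(−rT) = 0.679300
E₀ = V₀·N(d₁) − D·e^(−rT)·N(d₂)
   = 355.5304·0.971429 − 110.2184·0.679300·0.760861 = 288.405902
B₀ = V₀ − E₀ = 355.5304 − 288.405902 = 67.124498

B0=67.1245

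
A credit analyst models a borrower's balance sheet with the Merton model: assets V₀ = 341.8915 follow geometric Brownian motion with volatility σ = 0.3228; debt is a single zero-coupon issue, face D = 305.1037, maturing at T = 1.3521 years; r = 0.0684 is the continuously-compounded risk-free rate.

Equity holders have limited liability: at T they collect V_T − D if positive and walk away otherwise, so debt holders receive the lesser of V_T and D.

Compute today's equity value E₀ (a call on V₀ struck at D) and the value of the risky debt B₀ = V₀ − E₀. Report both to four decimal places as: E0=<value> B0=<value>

d₁ = [ln(V₀/D) + (r + σ²/2)T] / (σ√T)
   = [ln(341.8915/305.1037) + (0.0684 + 0.5·0.3228²)·1.3521] / (0.3228·√1.3521)
   = [0.113842 + 0.162928] / 0.375351 = 0.737362
d₂ = d₁ − σ√T = 0.737362 − 0.375351 = 0.362010
N(d₁) = 0.769549,  N(d₂) = 0.641328,  e^(−rT) = 0.911664
E₀ = V₀·N(d₁) − D·e^(−rT)·N(d₂)
   = 341.8915·0.769549 − 305.1037·0.911664·0.641328 = 84.715498
B₀ = V₀ − E₀ = 341.8915 − 84.715498 = 257.176002

E0=84.7155 B0=257.1760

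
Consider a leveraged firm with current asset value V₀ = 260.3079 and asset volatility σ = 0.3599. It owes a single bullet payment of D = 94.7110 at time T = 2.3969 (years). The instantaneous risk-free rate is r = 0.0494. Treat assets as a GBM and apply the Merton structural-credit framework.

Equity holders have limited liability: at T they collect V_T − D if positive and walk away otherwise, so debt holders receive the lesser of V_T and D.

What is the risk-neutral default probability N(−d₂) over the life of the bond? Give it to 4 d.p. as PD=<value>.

PD=0.0402

d₁ = [ln(V₀/D) + (r + σ²/2)T] / (σ√T)
   = [ln(260.3079/94.7110) + (0.0494 + 0.5·0.3599²)·2.3969] / (0.3599·√2.3969)
   = [1.011035 + 0.273640] / 0.557194 = 2.305613
d₂ = d₁ − σ√T = 2.305613 − 0.557194 = 1.748418
risk-neutral PD = N(−d₂) = N(-1.748418) = 0.040196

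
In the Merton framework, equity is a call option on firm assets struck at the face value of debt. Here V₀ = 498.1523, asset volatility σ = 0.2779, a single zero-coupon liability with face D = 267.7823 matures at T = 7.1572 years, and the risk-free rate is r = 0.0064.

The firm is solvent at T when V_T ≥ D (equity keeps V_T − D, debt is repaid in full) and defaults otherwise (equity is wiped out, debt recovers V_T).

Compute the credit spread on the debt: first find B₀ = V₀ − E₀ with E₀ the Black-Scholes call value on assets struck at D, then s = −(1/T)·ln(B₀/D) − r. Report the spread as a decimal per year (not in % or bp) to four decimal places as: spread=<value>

spread=0.0148

d₁ = [ln(V₀/D) + (r + σ²/2)T] / (σ√T)
   = [ln(498.1523/267.7823) + (0.0064 + 0.5·0.2779²)·7.1572] / (0.2779·√7.1572)
   = [0.620732 + 0.322176] / 0.743464 = 1.268262
d₂ = d₁ − σ√T = 1.268262 − 0.743464 = 0.524797
N(d₁) = 0.897648,  N(d₂) = 0.700138,  e^(−rT) = 0.955227
E₀ = V₀·N(d₁) − D·e^(−rT)·N(d₂)
   = 498.1523·0.897648 − 267.7823·0.955227·0.700138 = 268.074943
B₀ = V₀ − E₀ = 498.1523 − 268.074943 = 230.077357
spread = −(1/T)·ln(B₀/D) − r = −(1/7.1572)·ln(230.077357/267.7823) − 0.0064 = 0.01480365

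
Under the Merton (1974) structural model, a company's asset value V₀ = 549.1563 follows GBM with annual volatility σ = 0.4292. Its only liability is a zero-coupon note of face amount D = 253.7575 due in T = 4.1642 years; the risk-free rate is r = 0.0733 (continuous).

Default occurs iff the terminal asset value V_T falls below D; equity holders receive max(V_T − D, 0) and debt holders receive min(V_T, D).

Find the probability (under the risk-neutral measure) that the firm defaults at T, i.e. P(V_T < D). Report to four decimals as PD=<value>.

PD=0.2142

d₁ = [ln(V₀/D) + (r + σ²/2)T] / (σ√T)
   = [ln(549.1563/253.7575) + (0.0733 + 0.5·0.4292²)·4.1642] / (0.4292·√4.1642)
   = [0.772004 + 0.688785] / 0.875841 = 1.667869
d₂ = d₁ − σ√T = 1.667869 − 0.875841 = 0.792028
risk-neutral PD = N(−d₂) = N(-0.792028) = 0.214172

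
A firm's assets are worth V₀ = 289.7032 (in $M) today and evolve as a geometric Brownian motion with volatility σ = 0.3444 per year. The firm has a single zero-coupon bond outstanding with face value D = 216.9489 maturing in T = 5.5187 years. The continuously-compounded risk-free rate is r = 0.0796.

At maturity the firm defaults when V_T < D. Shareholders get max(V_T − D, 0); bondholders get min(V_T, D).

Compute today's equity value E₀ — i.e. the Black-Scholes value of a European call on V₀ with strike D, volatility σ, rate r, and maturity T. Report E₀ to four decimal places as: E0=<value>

d₁ = [ln(V₀/D) + (r + σ²/2)T] / (σ√T)
   = [ln(289.7032/216.9489) + (0.0796 + 0.5·0.3444²)·5.5187] / (0.3444·√5.5187)
   = [0.289195 + 0.766579] / 0.809062 = 1.304937
d₂ = d₁ − σ√T = 1.304937 − 0.809062 = 0.495875
N(d₁) = 0.904043,  N(d₂) = 0.690009,  e^(−rT) = 0.644495
E₀ = V₀·N(d₁) − D·e^(−rT)·N(d₂)
   = 289.7032·0.904043 − 216.9489·0.644495·0.690009 = 165.425383

E0=165.4254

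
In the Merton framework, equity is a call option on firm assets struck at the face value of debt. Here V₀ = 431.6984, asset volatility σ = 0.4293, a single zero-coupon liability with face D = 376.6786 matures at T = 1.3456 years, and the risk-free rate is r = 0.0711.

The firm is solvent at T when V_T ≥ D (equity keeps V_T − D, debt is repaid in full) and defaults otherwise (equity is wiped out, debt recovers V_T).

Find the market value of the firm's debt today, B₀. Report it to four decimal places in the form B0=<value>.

d₁ = [ln(V₀/D) + (r + σ²/2)T] / (σ√T)
   = [ln(431.6984/376.6786) + (0.0711 + 0.5·0.4293²)·1.3456] / (0.4293·√1.3456)
   = [0.136335 + 0.219668] / 0.497988 = 0.714883
d₂ = d₁ − σ√T = 0.714883 − 0.497988 = 0.216895
N(d₁) = 0.762659,  N(d₂) = 0.585855,  e^(−rT) = 0.908762
E₀ = V₀·N(d₁) − D·e^(−rT)·N(d₂)
   = 431.6984·0.762659 − 376.6786·0.908762·0.585855 = 128.694138
B₀ = V₀ − E₀ = 431.6984 − 128.694138 = 303.004262

B0=303.0043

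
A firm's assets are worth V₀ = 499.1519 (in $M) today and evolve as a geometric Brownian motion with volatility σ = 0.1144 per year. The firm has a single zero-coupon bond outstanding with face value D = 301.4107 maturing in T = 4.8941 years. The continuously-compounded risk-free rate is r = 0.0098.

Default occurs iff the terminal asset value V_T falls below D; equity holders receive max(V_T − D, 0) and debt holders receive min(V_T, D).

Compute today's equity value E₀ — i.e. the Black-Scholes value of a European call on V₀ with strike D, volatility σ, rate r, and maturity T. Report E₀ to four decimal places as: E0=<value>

E0=212.3451

d₁ = [ln(V₀/D) + (r + σ²/2)T] / (σ√T)
   = [ln(499.1519/301.4107) + (0.0098 + 0.5·0.1144²)·4.8941] / (0.1144·√4.8941)
   = [0.504437 + 0.079988] / 0.253083 = 2.309223
d₂ = d₁ − σ√T = 2.309223 − 0.253083 = 2.056140
N(d₁) = 0.989534,  N(d₂) = 0.980115,  e^(−rT) = 0.953170
E₀ = V₀·N(d₁) − D·e^(−rT)·N(d₂)
   = 499.1519·0.989534 − 301.4107·0.953170·0.980115 = 212.345114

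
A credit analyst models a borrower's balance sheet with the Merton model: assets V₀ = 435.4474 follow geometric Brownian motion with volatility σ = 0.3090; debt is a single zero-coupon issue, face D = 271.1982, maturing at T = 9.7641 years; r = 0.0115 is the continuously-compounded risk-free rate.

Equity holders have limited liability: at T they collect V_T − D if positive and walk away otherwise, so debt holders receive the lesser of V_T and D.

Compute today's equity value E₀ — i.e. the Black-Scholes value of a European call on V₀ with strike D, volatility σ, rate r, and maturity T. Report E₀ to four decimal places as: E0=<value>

d₁ = [ln(V₀/D) + (r + σ²/2)T] / (σ√T)
   = [ln(435.4474/271.1982) + (0.0115 + 0.5·0.3090²)·9.7641] / (0.3090·√9.7641)
   = [0.473524 + 0.578430] / 0.965550 = 1.089488
d₂ = d₁ − σ√T = 1.089488 − 0.965550 = 0.123938
N(d₁) = 0.862031,  N(d₂) = 0.549318,  e^(−rT) = 0.893788
E₀ = V₀·N(d₁) − D·e^(−rT)·N(d₂)
   = 435.4474·0.862031 − 271.1982·0.893788·0.549318 = 242.217845

E0=242.2178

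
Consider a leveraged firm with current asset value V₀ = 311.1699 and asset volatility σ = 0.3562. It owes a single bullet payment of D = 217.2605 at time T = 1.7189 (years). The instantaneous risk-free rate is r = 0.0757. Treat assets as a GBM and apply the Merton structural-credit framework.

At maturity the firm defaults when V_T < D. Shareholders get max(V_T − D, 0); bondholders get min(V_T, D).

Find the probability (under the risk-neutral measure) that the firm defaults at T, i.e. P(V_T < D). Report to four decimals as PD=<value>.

PD=0.2077

d₁ = [ln(V₀/D) + (r + σ²/2)T] / (σ√T)
   = [ln(311.1699/217.2605) + (0.0757 + 0.5·0.3562²)·1.7189] / (0.3562·√1.7189)
   = [0.359242 + 0.239166] / 0.467003 = 1.281381
d₂ = d₁ − σ√T = 1.281381 − 0.467003 = 0.814379
risk-neutral PD = N(−d₂) = N(-0.814379) = 0.207714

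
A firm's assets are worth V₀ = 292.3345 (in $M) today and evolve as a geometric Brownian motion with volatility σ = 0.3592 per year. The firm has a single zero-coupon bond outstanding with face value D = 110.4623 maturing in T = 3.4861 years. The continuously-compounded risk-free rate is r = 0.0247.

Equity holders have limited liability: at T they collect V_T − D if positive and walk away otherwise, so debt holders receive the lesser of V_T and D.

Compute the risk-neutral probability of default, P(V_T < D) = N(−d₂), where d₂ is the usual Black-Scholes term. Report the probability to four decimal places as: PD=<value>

PD=0.1067

d₁ = [ln(V₀/D) + (r + σ²/2)T] / (σ√T)
   = [ln(292.3345/110.4623) + (0.0247 + 0.5·0.3592²)·3.4861] / (0.3592·√3.4861)
   = [0.973224 + 0.311003] / 0.670666 = 1.914854
d₂ = d₁ − σ√T = 1.914854 − 0.670666 = 1.244188
risk-neutral PD = N(−d₂) = N(-1.244188) = 0.106715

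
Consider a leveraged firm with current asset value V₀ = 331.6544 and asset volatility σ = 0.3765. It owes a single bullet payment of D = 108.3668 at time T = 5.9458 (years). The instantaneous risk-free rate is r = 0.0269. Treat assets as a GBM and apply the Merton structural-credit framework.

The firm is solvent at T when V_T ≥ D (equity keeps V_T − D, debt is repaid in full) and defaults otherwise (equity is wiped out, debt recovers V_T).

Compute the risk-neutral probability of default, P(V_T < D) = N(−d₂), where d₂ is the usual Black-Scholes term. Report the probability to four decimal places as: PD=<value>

PD=0.1753

d₁ = [ln(V₀/D) + (r + σ²/2)T] / (σ√T)
   = [ln(331.6544/108.3668) + (0.0269 + 0.5·0.3765²)·5.9458] / (0.3765·√5.9458)
   = [1.118572 + 0.581357] / 0.918058 = 1.851657
d₂ = d₁ − σ√T = 1.851657 − 0.918058 = 0.933599
risk-neutral PD = N(−d₂) = N(-0.933599) = 0.175255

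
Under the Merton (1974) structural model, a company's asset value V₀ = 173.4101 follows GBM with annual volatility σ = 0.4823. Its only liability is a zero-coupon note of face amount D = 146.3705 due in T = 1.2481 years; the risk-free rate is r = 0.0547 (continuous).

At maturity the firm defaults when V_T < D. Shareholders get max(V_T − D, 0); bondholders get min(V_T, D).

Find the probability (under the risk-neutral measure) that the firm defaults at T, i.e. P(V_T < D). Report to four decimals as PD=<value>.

d₁ = [ln(V₀/D) + (r + σ²/2)T] / (σ√T)
   = [ln(173.4101/146.3705) + (0.0547 + 0.5·0.4823²)·1.2481] / (0.4823·√1.2481)
   = [0.169518 + 0.213433] / 0.538818 = 0.710726
d₂ = d₁ − σ√T = 0.710726 − 0.538818 = 0.171908
risk-neutral PD = N(−d₂) = N(-0.171908) = 0.431755

PD=0.4318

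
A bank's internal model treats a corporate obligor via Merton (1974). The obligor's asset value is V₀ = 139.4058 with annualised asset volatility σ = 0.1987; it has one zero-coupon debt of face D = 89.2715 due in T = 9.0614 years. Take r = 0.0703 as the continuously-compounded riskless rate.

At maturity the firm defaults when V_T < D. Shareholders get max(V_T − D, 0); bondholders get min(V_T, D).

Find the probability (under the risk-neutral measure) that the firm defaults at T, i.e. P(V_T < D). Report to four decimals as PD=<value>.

d₁ = [ln(V₀/D) + (r + σ²/2)T] / (σ√T)
   = [ln(139.4058/89.2715) + (0.0703 + 0.5·0.1987²)·9.0614] / (0.1987·√9.0614)
   = [0.445707 + 0.815896] / 0.598130 = 2.109246
d₂ = d₁ − σ√T = 2.109246 − 0.598130 = 1.511116
risk-neutral PD = N(−d₂) = N(-1.511116) = 0.065379

PD=0.0654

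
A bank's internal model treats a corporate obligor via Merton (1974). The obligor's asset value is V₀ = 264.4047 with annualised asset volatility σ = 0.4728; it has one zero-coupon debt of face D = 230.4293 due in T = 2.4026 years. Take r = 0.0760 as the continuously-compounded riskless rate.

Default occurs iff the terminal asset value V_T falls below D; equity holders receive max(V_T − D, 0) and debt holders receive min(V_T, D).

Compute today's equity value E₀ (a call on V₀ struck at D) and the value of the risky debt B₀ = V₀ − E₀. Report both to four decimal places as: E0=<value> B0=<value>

d₁ = [ln(V₀/D) + (r + σ²/2)T] / (σ√T)
   = [ln(264.4047/230.4293) + (0.0760 + 0.5·0.4728²)·2.4026] / (0.4728·√2.4026)
   = [0.137537 + 0.451136] / 0.732855 = 0.803259
d₂ = d₁ − σ√T = 0.803259 − 0.732855 = 0.070404
N(d₁) = 0.789088,  N(d₂) = 0.528064,  e^(−rT) = 0.833103
E₀ = V₀·N(d₁) − D·e^(−rT)·N(d₂)
   = 264.4047·0.789088 − 230.4293·0.833103·0.528064 = 107.265272
B₀ = V₀ − E₀ = 264.4047 − 107.265272 = 157.139428

E0=107.2653 B0=157.1394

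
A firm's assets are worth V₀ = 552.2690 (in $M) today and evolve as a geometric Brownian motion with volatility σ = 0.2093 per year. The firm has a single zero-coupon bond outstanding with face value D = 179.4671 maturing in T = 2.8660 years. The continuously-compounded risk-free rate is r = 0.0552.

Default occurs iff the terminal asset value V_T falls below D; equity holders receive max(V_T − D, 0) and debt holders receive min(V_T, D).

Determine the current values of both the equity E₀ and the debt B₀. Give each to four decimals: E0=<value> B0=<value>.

E0=399.0659 B0=153.2031

d₁ = [ln(V₀/D) + (r + σ²/2)T] / (σ√T)
   = [ln(552.2690/179.4671) + (0.0552 + 0.5·0.2093²)·2.8660] / (0.2093·√2.8660)
   = [1.124043 + 0.220978] / 0.354330 = 3.795962
d₂ = d₁ − σ√T = 3.795962 − 0.354330 = 3.441632
N(d₁) = 0.999926,  N(d₂) = 0.999711,  e^(−rT) = 0.853676
E₀ = V₀·N(d₁) − D·e^(−rT)·N(d₂)
   = 552.2690·0.999926 − 179.4671·0.853676·0.999711 = 399.065872
B₀ = V₀ − E₀ = 552.2690 − 399.065872 = 153.203128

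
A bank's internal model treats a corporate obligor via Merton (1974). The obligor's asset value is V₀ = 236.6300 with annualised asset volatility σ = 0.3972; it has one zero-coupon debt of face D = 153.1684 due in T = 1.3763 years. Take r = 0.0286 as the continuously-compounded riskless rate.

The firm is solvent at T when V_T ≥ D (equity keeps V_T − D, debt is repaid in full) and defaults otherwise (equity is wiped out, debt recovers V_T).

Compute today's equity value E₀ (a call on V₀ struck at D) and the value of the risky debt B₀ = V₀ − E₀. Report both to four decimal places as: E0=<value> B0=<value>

E0=96.2567 B0=140.3733

d₁ = [ln(V₀/D) + (r + σ²/2)T] / (σ√T)
   = [ln(236.6300/153.1684) + (0.0286 + 0.5·0.3972²)·1.3763] / (0.3972·√1.3763)
   = [0.434960 + 0.147930] / 0.465978 = 1.250895
d₂ = d₁ − σ√T = 1.250895 − 0.465978 = 0.784916
N(d₁) = 0.894514,  N(d₂) = 0.783749,  e^(−rT) = 0.961402
E₀ = V₀·N(d₁) − D·e^(−rT)·N(d₂)
   = 236.6300·0.894514 − 153.1684·0.961402·0.783749 = 96.256675
B₀ = V₀ − E₀ = 236.6300 − 96.256675 = 140.373325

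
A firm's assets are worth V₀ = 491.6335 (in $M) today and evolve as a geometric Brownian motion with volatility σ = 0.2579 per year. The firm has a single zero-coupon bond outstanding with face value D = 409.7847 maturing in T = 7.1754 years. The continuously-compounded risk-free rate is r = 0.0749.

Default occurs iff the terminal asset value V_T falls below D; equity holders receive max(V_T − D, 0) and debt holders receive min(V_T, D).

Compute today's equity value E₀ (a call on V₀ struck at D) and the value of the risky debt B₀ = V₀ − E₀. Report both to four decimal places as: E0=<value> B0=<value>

d₁ = [ln(V₀/D) + (r + σ²/2)T] / (σ√T)
   = [ln(491.6335/409.7847) + (0.0749 + 0.5·0.2579²)·7.1754] / (0.2579·√7.1754)
   = [0.182102 + 0.776064] / 0.690835 = 1.386967
d₂ = d₁ − σ√T = 1.386967 − 0.690835 = 0.696132
N(d₁) = 0.917274,  N(d₂) = 0.756827,  e^(−rT) = 0.584243
E₀ = V₀·N(d₁) − D·e^(−rT)·N(d₂)
   = 491.6335·0.917274 − 409.7847·0.584243·0.756827 = 269.767688
B₀ = V₀ − E₀ = 491.6335 − 269.767688 = 221.865812

E0=269.7677 B0=221.8658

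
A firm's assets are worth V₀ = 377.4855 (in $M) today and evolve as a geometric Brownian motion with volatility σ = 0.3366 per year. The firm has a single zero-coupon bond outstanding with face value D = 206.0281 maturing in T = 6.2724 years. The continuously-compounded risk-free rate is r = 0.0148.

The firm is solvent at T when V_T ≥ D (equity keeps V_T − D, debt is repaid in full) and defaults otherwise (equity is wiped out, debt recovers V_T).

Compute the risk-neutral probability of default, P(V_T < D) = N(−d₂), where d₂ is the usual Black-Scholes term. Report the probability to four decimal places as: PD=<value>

PD=0.3420

d₁ = [ln(V₀/D) + (r + σ²/2)T] / (σ√T)
   = [ln(377.4855/206.0281) + (0.0148 + 0.5·0.3366²)·6.2724] / (0.3366·√6.2724)
   = [0.605520 + 0.448162] / 0.843007 = 1.249909
d₂ = d₁ − σ√T = 1.249909 − 0.843007 = 0.406902
risk-neutral PD = N(−d₂) = N(-0.406902) = 0.342040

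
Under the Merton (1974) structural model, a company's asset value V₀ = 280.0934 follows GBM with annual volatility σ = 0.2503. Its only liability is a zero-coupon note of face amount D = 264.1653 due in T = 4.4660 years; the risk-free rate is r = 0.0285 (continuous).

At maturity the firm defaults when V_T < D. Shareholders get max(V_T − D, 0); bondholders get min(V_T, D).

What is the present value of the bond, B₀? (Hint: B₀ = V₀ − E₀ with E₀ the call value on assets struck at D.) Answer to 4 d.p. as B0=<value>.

B0=199.6940

d₁ = [ln(V₀/D) + (r + σ²/2)T] / (σ√T)
   = [ln(280.0934/264.1653) + (0.0285 + 0.5·0.2503²)·4.4660] / (0.2503·√4.4660)
   = [0.058548 + 0.267179] / 0.528957 = 0.615791
d₂ = d₁ − σ√T = 0.615791 − 0.528957 = 0.086834
N(d₁) = 0.730984,  N(d₂) = 0.534598,  e^(−rT) = 0.880486
E₀ = V₀·N(d₁) − D·e^(−rT)·N(d₂)
   = 280.0934·0.730984 − 264.1653·0.880486·0.534598 = 80.399410
B₀ = V₀ − E₀ = 280.0934 − 80.399410 = 199.693990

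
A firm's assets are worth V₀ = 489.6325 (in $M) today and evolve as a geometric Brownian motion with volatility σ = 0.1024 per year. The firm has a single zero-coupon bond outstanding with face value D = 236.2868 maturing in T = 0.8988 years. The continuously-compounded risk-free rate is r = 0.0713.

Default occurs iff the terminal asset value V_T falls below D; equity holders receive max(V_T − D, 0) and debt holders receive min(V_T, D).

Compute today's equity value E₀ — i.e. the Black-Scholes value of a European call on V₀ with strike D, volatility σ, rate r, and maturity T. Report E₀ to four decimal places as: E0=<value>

d₁ = [ln(V₀/D) + (r + σ²/2)T] / (σ√T)
   = [ln(489.6325/236.2868) + (0.0713 + 0.5·0.1024²)·0.8988] / (0.1024·√0.8988)
   = [0.728609 + 0.068797] / 0.097080 = 8.213869
d₂ = d₁ − σ√T = 8.213869 − 0.097080 = 8.116788
N(d₁) = 1.000000,  N(d₂) = 1.000000,  e^(−rT) = 0.937926
E₀ = V₀·N(d₁) − D·e^(−rT)·N(d₂)
   = 489.6325·1.000000 − 236.2868·0.937926·1.000000 = 268.013015

E0=268.0130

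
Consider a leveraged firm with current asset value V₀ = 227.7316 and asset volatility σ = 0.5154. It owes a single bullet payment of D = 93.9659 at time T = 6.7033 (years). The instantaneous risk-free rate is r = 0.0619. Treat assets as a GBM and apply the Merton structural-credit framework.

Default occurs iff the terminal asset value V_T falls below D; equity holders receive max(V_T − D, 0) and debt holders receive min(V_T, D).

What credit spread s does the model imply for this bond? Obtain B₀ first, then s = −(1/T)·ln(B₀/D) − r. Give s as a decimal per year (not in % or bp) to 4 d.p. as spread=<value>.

spread=0.0323

d₁ = [ln(V₀/D) + (r + σ²/2)T] / (σ√T)
   = [ln(227.7316/93.9659) + (0.0619 + 0.5·0.5154²)·6.7033] / (0.5154·√6.7033)
   = [0.885236 + 1.305257] / 1.334408 = 1.641546
d₂ = d₁ − σ√T = 1.641546 − 1.334408 = 0.307138
N(d₁) = 0.949658,  N(d₂) = 0.620631,  e^(−rT) = 0.660384
E₀ = V₀·N(d₁) − D·e^(−rT)·N(d₂)
   = 227.7316·0.949658 − 93.9659·0.660384·0.620631 = 177.754784
B₀ = V₀ − E₀ = 227.7316 − 177.754784 = 49.976816
spread = −(1/T)·ln(B₀/D) − r = −(1/6.7033)·ln(49.976816/93.9659) − 0.0619 = 0.03228835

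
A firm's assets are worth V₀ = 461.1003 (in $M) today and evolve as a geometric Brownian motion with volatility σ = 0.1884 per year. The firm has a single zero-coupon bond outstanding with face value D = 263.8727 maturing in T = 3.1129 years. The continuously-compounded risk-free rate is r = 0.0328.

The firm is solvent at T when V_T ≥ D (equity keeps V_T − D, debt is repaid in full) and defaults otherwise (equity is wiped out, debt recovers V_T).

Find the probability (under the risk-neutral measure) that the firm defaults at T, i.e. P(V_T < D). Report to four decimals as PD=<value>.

PD=0.0344

d₁ = [ln(V₀/D) + (r + σ²/2)T] / (σ√T)
   = [ln(461.1003/263.8727) + (0.0328 + 0.5·0.1884²)·3.1129] / (0.1884·√3.1129)
   = [0.558149 + 0.157349] / 0.332402 = 2.152507
d₂ = d₁ − σ√T = 2.152507 − 0.332402 = 1.820105
risk-neutral PD = N(−d₂) = N(-1.820105) = 0.034371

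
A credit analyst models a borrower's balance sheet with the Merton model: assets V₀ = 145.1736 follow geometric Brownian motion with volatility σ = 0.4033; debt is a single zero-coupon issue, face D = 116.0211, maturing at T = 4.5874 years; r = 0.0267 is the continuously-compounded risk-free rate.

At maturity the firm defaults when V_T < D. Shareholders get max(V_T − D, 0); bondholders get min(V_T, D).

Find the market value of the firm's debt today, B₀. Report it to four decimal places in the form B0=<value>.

d₁ = [ln(V₀/D) + (r + σ²/2)T] / (σ√T)
   = [ln(145.1736/116.0211) + (0.0267 + 0.5·0.4033²)·4.5874] / (0.4033·√4.5874)
   = [0.224158 + 0.495556] / 0.863797 = 0.833199
d₂ = d₁ − σ√T = 0.833199 − 0.863797 = -0.030598
N(d₁) = 0.797634,  N(d₂) = 0.487795,  e^(−rT) = 0.884720
E₀ = V₀·N(d₁) − D·e^(−rT)·N(d₂)
   = 145.1736·0.797634 − 116.0211·0.884720·0.487795 = 65.725021
B₀ = V₀ − E₀ = 145.1736 − 65.725021 = 79.448579

B0=79.4486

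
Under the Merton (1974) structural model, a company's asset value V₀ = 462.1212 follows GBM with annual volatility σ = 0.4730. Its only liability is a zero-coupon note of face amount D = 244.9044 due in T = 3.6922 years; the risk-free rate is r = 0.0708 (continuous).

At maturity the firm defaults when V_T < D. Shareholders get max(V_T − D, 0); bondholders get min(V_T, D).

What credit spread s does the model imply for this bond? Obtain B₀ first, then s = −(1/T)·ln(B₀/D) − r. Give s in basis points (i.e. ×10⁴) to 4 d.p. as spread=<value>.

spread=327.9044

d₁ = [ln(V₀/D) + (r + σ²/2)T] / (σ√T)
   = [ln(462.1212/244.9044) + (0.0708 + 0.5·0.4730²)·3.6922] / (0.4730·√3.6922)
   = [0.634959 + 0.674434] / 0.908874 = 1.440676
d₂ = d₁ − σ√T = 1.440676 − 0.908874 = 0.531802
N(d₁) = 0.925162,  N(d₂) = 0.702568,  e^(−rT) = 0.769967
E₀ = V₀·N(d₁) − D·e^(−rT)·N(d₂)
   = 462.1212·0.925162 − 244.9044·0.769967·0.702568 = 295.054807
B₀ = V₀ − E₀ = 462.1212 − 295.054807 = 167.066393
spread = −(1/T)·ln(B₀/D) − r = −(1/3.6922)·ln(167.066393/244.9044) − 0.0708 = 0.03279044
in basis points: 0.03279044 × 10⁴ = 327.9044 bp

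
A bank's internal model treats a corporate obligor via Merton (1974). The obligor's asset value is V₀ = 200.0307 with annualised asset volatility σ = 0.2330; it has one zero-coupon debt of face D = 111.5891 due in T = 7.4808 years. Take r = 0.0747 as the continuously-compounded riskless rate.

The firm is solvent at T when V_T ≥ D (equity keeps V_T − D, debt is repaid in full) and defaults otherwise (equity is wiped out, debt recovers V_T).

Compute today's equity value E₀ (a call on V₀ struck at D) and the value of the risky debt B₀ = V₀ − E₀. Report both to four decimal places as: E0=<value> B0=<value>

E0=137.2216 B0=62.8091

d₁ = [ln(V₀/D) + (r + σ²/2)T] / (σ√T)
   = [ln(200.0307/111.5891) + (0.0747 + 0.5·0.2330²)·7.4808] / (0.2330·√7.4808)
   = [0.583647 + 0.761878] / 0.637279 = 2.111359
d₂ = d₁ − σ√T = 2.111359 − 0.637279 = 1.474080
N(d₁) = 0.982629,  N(d₂) = 0.929770,  e^(−rT) = 0.571886
E₀ = V₀·N(d₁) − D·e^(−rT)·N(d₂)
   = 200.0307·0.982629 − 111.5891·0.571886·0.929770 = 137.221606
B₀ = V₀ − E₀ = 200.0307 − 137.221606 = 62.809094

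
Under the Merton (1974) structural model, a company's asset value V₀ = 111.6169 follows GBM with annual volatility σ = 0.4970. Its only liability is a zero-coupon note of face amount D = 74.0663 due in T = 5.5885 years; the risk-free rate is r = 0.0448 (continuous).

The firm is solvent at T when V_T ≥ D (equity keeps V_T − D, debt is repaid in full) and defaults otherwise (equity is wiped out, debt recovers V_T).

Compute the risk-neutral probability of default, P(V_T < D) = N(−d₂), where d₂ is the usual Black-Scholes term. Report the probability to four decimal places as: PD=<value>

PD=0.5101

d₁ = [ln(V₀/D) + (r + σ²/2)T] / (σ√T)
   = [ln(111.6169/74.0663) + (0.0448 + 0.5·0.4970²)·5.5885] / (0.4970·√5.5885)
   = [0.410112 + 0.940570] / 1.174908 = 1.149606
d₂ = d₁ − σ√T = 1.149606 − 1.174908 = -0.025303
risk-neutral PD = N(−d₂) = N(0.025303) = 0.510093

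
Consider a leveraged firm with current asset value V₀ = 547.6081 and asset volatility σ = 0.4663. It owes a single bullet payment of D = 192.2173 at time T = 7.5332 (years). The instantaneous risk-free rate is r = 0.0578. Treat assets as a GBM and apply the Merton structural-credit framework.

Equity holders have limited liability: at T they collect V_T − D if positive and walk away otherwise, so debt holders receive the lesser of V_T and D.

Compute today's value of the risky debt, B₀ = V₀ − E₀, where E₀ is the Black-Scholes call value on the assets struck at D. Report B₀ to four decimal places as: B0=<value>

d₁ = [ln(V₀/D) + (r + σ²/2)T] / (σ√T)
   = [ln(547.6081/192.2173) + (0.0578 + 0.5·0.4663²)·7.5332] / (0.4663·√7.5332)
   = [1.046933 + 1.254412] / 1.279838 = 1.798153
d₂ = d₁ − σ√T = 1.798153 − 1.279838 = 0.518315
N(d₁) = 0.963924,  N(d₂) = 0.697881,  e^(−rT) = 0.646994
E₀ = V₀·N(d₁) − D·e^(−rT)·N(d₂)
   = 547.6081·0.963924 − 192.2173·0.646994·0.697881 = 441.061612
B₀ = V₀ − E₀ = 547.6081 − 441.061612 = 106.546488

B0=106.5465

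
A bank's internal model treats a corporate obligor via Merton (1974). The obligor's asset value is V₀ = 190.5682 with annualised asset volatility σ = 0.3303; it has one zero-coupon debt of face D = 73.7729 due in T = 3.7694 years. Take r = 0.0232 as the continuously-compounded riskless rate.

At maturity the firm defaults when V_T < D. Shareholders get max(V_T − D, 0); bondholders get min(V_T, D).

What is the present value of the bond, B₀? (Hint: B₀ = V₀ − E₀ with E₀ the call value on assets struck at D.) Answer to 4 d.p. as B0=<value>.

d₁ = [ln(V₀/D) + (r + σ²/2)T] / (σ√T)
   = [ln(190.5682/73.7729) + (0.0232 + 0.5·0.3303²)·3.7694] / (0.3303·√3.7694)
   = [0.949019 + 0.293067] / 0.641276 = 1.936899
d₂ = d₁ − σ√T = 1.936899 − 0.641276 = 1.295623
N(d₁) = 0.973621,  N(d₂) = 0.902447,  e^(−rT) = 0.916265
E₀ = V₀·N(d₁) − D·e^(−rT)·N(d₂)
   = 190.5682·0.973621 − 73.7729·0.916265·0.902447 = 124.539852
B₀ = V₀ − E₀ = 190.5682 − 124.539852 = 66.028348

B0=66.0283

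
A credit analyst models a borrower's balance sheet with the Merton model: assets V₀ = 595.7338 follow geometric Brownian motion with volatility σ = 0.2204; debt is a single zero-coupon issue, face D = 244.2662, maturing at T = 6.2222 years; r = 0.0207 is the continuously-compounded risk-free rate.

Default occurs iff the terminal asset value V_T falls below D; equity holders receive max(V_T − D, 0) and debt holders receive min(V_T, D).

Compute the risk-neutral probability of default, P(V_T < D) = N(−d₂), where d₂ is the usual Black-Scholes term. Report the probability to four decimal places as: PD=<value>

PD=0.0569

d₁ = [ln(V₀/D) + (r + σ²/2)T] / (σ√T)
   = [ln(595.7338/244.2662) + (0.0207 + 0.5·0.2204²)·6.2222] / (0.2204·√6.2222)
   = [0.891535 + 0.279925] / 0.549773 = 2.130806
d₂ = d₁ − σ√T = 2.130806 − 0.549773 = 1.581033
risk-neutral PD = N(−d₂) = N(-1.581033) = 0.056935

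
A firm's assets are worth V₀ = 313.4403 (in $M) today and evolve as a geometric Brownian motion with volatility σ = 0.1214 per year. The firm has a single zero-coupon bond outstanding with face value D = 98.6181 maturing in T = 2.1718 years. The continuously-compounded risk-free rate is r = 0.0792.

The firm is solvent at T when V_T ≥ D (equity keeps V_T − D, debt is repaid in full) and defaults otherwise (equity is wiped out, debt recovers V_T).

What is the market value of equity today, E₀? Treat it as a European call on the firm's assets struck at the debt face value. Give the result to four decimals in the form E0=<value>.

d₁ = [ln(V₀/D) + (r + σ²/2)T] / (σ√T)
   = [ln(313.4403/98.6181) + (0.0792 + 0.5·0.1214²)·2.1718] / (0.1214·√2.1718)
   = [1.156354 + 0.188011] / 0.178908 = 7.514299
d₂ = d₁ − σ√T = 7.514299 − 0.178908 = 7.335391
N(d₁) = 1.000000,  N(d₂) = 1.000000,  e^(−rT) = 0.841974
E₀ = V₀·N(d₁) − D·e^(−rT)·N(d₂)
   = 313.4403·1.000000 − 98.6181·0.841974·1.000000 = 230.406458

E0=230.4065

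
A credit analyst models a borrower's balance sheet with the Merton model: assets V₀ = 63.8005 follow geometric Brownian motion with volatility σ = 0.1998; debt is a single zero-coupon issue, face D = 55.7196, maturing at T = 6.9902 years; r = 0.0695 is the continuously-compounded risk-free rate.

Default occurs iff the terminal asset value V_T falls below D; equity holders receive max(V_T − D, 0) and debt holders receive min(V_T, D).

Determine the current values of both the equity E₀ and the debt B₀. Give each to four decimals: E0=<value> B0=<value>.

E0=30.9440 B0=32.8565

d₁ = [ln(V₀/D) + (r + σ²/2)T] / (σ√T)
   = [ln(63.8005/55.7196) + (0.0695 + 0.5·0.1998²)·6.9902] / (0.1998·√6.9902)
   = [0.135429 + 0.625343] / 0.528251 = 1.440173
d₂ = d₁ − σ√T = 1.440173 − 0.528251 = 0.911922
N(d₁) = 0.925091,  N(d₂) = 0.819095,  e^(−rT) = 0.615193
E₀ = V₀·N(d₁) − D·e^(−rT)·N(d₂)
   = 63.8005·0.925091 − 55.7196·0.615193·0.819095 = 30.944049
B₀ = V₀ − E₀ = 63.8005 − 30.944049 = 32.856451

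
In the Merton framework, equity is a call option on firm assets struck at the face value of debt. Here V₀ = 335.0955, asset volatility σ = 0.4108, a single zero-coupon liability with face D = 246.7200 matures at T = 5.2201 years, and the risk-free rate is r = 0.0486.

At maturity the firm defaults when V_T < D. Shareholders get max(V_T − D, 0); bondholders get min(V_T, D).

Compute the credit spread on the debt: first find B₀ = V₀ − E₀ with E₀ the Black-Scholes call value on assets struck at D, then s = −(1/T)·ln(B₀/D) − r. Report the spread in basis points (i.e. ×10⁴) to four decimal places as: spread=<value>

spread=424.1713

d₁ = [ln(V₀/D) + (r + σ²/2)T] / (σ√T)
   = [ln(335.0955/246.7200) + (0.0486 + 0.5·0.4108²)·5.2201] / (0.4108·√5.2201)
   = [0.306161 + 0.694160] / 0.938577 = 1.065785
d₂ = d₁ − σ√T = 1.065785 − 0.938577 = 0.127209
N(d₁) = 0.856740,  N(d₂) = 0.550612,  e^(−rT) = 0.775927
E₀ = V₀·N(d₁) − D·e^(−rT)·N(d₂)
   = 335.0955·0.856740 − 246.7200·0.775927·0.550612 = 181.682199
B₀ = V₀ − E₀ = 335.0955 − 181.682199 = 153.413301
spread = −(1/T)·ln(B₀/D) − r = −(1/5.2201)·ln(153.413301/246.7200) − 0.0486 = 0.04241713
in basis points: 0.04241713 × 10⁴ = 424.1713 bp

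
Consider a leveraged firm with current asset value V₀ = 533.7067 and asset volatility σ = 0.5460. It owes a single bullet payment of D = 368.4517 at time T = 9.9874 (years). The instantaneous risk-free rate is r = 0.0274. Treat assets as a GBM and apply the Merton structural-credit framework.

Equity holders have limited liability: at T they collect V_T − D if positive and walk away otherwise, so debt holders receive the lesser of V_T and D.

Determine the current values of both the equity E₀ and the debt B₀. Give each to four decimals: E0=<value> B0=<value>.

d₁ = [ln(V₀/D) + (r + σ²/2)T] / (σ√T)
   = [ln(533.7067/368.4517) + (0.0274 + 0.5·0.5460²)·9.9874] / (0.5460·√9.9874)
   = [0.370537 + 1.762357] / 1.725515 = 1.236091
d₂ = d₁ − σ√T = 1.236091 − 1.725515 = -0.489425
N(d₁) = 0.891788,  N(d₂) = 0.312270,  e^(−rT) = 0.760595
E₀ = V₀·N(d₁) − D·e^(−rT)·N(d₂)
   = 533.7067·0.891788 − 368.4517·0.760595·0.312270 = 388.441578
B₀ = V₀ − E₀ = 533.7067 − 388.441578 = 145.265122

E0=388.4416 B0=145.2651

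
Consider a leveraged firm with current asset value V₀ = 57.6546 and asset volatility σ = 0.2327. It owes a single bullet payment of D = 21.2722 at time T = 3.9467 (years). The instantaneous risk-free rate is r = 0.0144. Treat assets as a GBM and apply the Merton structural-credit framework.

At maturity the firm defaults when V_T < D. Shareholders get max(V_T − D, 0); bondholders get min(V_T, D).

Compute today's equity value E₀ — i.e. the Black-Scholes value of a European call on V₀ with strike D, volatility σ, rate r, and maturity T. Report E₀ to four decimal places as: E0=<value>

d₁ = [ln(V₀/D) + (r + σ²/2)T] / (σ√T)
   = [ln(57.6546/21.2722) + (0.0144 + 0.5·0.2327²)·3.9467] / (0.2327·√3.9467)
   = [0.997069 + 0.163688] / 0.462289 = 2.510891
d₂ = d₁ − σ√T = 2.510891 − 0.462289 = 2.048602
N(d₁) = 0.993979,  N(d₂) = 0.979749,  e^(−rT) = 0.944752
E₀ = V₀·N(d₁) − D·e^(−rT)·N(d₂)
   = 57.6546·0.993979 − 21.2722·0.944752·0.979749 = 37.617455

E0=37.6175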